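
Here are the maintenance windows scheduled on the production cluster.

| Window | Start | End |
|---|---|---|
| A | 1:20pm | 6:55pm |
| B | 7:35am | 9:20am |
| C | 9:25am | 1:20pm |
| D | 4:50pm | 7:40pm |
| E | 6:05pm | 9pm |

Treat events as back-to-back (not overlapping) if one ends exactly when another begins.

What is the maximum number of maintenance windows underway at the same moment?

3

Sweep the timeline, counting +1 at each start and −1 at each end (ends before starts at a tie):
7:35am start B → 1
9:20am end B → 0
9:25am start C → 1
1:20pm end C → 0
1:20pm start A → 1
4:50pm start D → 2
6:05pm start E → 3
6:55pm end A → 2
7:40pm end D → 1
9pm end E → 0
Peak is 3, at 6:05pm (A, D, E).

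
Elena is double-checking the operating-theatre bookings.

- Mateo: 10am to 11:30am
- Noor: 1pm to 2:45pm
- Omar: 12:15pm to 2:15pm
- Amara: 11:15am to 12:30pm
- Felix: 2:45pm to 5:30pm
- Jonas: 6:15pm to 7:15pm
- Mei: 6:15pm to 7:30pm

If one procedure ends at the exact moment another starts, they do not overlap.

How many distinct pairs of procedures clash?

4

Sorted by start: Mateo, Amara, Omar, Noor, Felix, Jonas, Mei.
Amara starts before Mateo ends → Mateo and Amara overlap.
Omar starts after Mateo ends, so nothing later overlaps Mateo either.
Omar starts before Amara ends → Amara and Omar overlap.
Noor starts after Amara ends, so nothing later overlaps Amara either.
Noor starts before Omar ends → Omar and Noor overlap.
Felix starts after Omar ends, so nothing later overlaps Omar either.
Felix starts exactly when Noor ends (back-to-back, no overlap), so nothing later overlaps Noor either.
Jonas starts after Felix ends, so nothing later overlaps Felix either.
Mei starts before Jonas ends → Jonas and Mei overlap.
Overlapping pairs: Amara & Mateo, Amara & Omar, Jonas & Mei, Noor & Omar — 4 in total.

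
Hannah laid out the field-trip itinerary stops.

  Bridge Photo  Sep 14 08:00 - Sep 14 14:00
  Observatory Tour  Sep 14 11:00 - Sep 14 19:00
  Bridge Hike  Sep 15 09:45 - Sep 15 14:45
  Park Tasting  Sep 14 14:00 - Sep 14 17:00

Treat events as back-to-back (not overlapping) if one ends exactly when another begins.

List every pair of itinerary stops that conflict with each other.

Bridge Photo & Observatory Tour, Observatory Tour & Park Tasting

Sorted by start: Bridge Photo, Observatory Tour, Park Tasting, Bridge Hike.
Observatory Tour starts before Bridge Photo ends → Bridge Photo and Observatory Tour overlap.
Park Tasting starts exactly when Bridge Photo ends (back-to-back, no overlap), so nothing later overlaps Bridge Photo either.
Park Tasting starts before Observatory Tour ends → Observatory Tour and Park Tasting overlap.
Bridge Hike starts after Observatory Tour ends.
Bridge Hike starts after Park Tasting ends.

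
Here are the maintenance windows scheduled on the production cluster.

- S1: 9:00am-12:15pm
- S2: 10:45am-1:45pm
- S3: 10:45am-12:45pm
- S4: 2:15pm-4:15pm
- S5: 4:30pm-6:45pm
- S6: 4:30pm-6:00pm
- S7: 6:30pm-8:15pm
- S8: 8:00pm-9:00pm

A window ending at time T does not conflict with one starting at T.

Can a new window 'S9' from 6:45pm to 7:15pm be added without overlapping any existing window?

No — it overlaps S7

S1: ends 12:15pm at or before S9 starts 6:45pm → clear.
S2: ends 1:45pm at or before S9 starts 6:45pm → clear.
S3: ends 12:45pm at or before S9 starts 6:45pm → clear.
S4: ends 4:15pm at or before S9 starts 6:45pm → clear.
S5: ends 6:45pm at or before S9 starts 6:45pm → clear.
S6: ends 6:00pm at or before S9 starts 6:45pm → clear.
S7: starts 6:30pm before S9 ends 7:15pm, and ends 8:15pm after S9 starts 6:45pm → overlap.
S8: starts 8:00pm at or after S9 ends 7:15pm → clear.
S9 overlaps S7.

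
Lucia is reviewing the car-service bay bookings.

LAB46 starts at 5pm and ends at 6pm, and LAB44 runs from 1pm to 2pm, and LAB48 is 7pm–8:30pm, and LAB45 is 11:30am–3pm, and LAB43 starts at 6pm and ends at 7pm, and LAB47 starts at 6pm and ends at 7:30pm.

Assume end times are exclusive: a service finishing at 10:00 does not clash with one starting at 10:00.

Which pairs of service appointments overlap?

Sorted by start: LAB45, LAB44, LAB46, LAB43, LAB47, LAB48.
LAB44 starts before LAB45 ends → LAB45 and LAB44 overlap.
LAB46 starts after LAB45 ends, so LAB45 has no further overlaps.
LAB46 starts after LAB44 ends, so LAB44 has no further overlaps.
LAB43 starts exactly when LAB46 ends (back-to-back, no overlap), so LAB46 has no further overlaps.
LAB47 starts before LAB43 ends → LAB43 and LAB47 overlap.
LAB48 starts exactly when LAB43 ends (back-to-back, no overlap).
LAB48 starts before LAB47 ends → LAB47 and LAB48 overlap.

LAB43 & LAB47, LAB44 & LAB45, LAB47 & LAB48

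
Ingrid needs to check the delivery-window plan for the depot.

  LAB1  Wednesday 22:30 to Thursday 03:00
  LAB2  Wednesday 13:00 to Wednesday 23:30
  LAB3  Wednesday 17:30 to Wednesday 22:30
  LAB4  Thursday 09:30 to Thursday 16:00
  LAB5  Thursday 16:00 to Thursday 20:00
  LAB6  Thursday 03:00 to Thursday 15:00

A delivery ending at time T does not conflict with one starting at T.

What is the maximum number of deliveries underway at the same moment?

Sweep the timeline, counting +1 at each start and −1 at each end (ends before starts at a tie):
Wednesday 13:00 start LAB2 → 1
Wednesday 17:30 start LAB3 → 2
Wednesday 22:30 end LAB3 → 1
Wednesday 22:30 start LAB1 → 2
Wednesday 23:30 end LAB2 → 1
Thursday 03:00 end LAB1 → 0
Thursday 03:00 start LAB6 → 1
Thursday 09:30 start LAB4 → 2
Thursday 15:00 end LAB6 → 1
Thursday 16:00 end LAB4 → 0
Thursday 16:00 start LAB5 → 1
Thursday 20:00 end LAB5 → 0
Peak is 2, at Wednesday 17:30 (LAB2, LAB3).

2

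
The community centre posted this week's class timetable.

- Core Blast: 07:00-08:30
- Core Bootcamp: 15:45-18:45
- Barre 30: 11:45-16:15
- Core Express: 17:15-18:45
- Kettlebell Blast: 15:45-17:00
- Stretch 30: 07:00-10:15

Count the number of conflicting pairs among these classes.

5

Sorted by start: Core Blast, Stretch 30, Barre 30, Core Bootcamp, Kettlebell Blast, Core Express.
Stretch 30 starts before Core Blast ends → Core Blast and Stretch 30 overlap.
Barre 30 starts after Core Blast ends, so Core Blast has no further overlaps.
Barre 30 starts after Stretch 30 ends, so Stretch 30 has no further overlaps.
Core Bootcamp starts before Barre 30 ends → Barre 30 and Core Bootcamp overlap.
Kettlebell Blast starts before Barre 30 ends → Barre 30 and Kettlebell Blast overlap.
Core Express starts after Barre 30 ends.
Kettlebell Blast starts before Core Bootcamp ends → Core Bootcamp and Kettlebell Blast overlap.
Core Express starts before Core Bootcamp ends → Core Bootcamp and Core Express overlap.
Core Express starts after Kettlebell Blast ends.
Overlapping pairs: Barre 30 & Core Bootcamp, Barre 30 & Kettlebell Blast, Core Blast & Stretch 30, Core Bootcamp & Core Express, Core Bootcamp & Kettlebell Blast — 5 in total.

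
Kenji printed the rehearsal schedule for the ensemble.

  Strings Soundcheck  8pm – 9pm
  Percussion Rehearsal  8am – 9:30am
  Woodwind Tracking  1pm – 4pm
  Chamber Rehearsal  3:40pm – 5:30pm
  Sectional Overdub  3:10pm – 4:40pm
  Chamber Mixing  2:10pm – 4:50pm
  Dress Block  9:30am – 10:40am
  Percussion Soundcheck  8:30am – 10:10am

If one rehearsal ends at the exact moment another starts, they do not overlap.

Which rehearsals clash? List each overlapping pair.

Sorted by start: Percussion Rehearsal, Percussion Soundcheck, Dress Block, Woodwind Tracking, Chamber Mixing, Sectional Overdub, Chamber Rehearsal, Strings Soundcheck.
Percussion Soundcheck starts before Percussion Rehearsal ends → Percussion Rehearsal and Percussion Soundcheck overlap.
Dress Block starts exactly when Percussion Rehearsal ends (back-to-back, no overlap) — done with Percussion Rehearsal.
Dress Block starts before Percussion Soundcheck ends → Percussion Soundcheck and Dress Block overlap.
Woodwind Tracking starts after Percussion Soundcheck ends — done with Percussion Soundcheck.
Woodwind Tracking starts after Dress Block ends — done with Dress Block.
Chamber Mixing starts before Woodwind Tracking ends → Woodwind Tracking and Chamber Mixing overlap.
Sectional Overdub starts before Woodwind Tracking ends → Woodwind Tracking and Sectional Overdub overlap.
Chamber Rehearsal starts before Woodwind Tracking ends → Woodwind Tracking and Chamber Rehearsal overlap.
Strings Soundcheck starts after Woodwind Tracking ends.
Sectional Overdub starts before Chamber Mixing ends → Chamber Mixing and Sectional Overdub overlap.
Chamber Rehearsal starts before Chamber Mixing ends → Chamber Mixing and Chamber Rehearsal overlap.
Strings Soundcheck starts after Chamber Mixing ends.
Chamber Rehearsal starts before Sectional Overdub ends → Sectional Overdub and Chamber Rehearsal overlap.
Strings Soundcheck starts after Sectional Overdub ends.
Strings Soundcheck starts after Chamber Rehearsal ends.

Chamber Mixing & Chamber Rehearsal, Chamber Mixing & Sectional Overdub, Chamber Mixing & Woodwind Tracking, Chamber Rehearsal & Sectional Overdub, Chamber Rehearsal & Woodwind Tracking, Dress Block & Percussion Soundcheck, Percussion Rehearsal & Percussion Soundcheck, Sectional Overdub & Woodwind Tracking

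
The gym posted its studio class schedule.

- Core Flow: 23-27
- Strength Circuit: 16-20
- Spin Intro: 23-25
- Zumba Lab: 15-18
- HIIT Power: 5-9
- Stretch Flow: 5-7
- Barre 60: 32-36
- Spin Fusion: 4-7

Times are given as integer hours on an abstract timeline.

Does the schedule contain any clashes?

Two intervals overlap when each starts before the other ends.
Sorted by start: Spin Fusion, HIIT Power, Stretch Flow, Zumba Lab, Strength Circuit, Core Flow, Spin Intro, Barre 60.
HIIT Power starts before Spin Fusion ends → Spin Fusion and HIIT Power overlap.
That's a conflict, so the schedule is not conflict-free.

Yes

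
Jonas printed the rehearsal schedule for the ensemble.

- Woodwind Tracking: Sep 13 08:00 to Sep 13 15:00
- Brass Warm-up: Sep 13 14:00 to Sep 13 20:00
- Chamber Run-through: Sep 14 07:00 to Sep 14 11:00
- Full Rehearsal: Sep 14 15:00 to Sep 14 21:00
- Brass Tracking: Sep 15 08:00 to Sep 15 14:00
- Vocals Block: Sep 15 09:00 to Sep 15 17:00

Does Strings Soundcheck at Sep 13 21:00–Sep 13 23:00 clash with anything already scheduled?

No — it doesn't clash with anything

Woodwind Tracking: ends Sep 13 15:00 at or before Strings Soundcheck starts Sep 13 21:00 → clear.
Brass Warm-up: ends Sep 13 20:00 at or before Strings Soundcheck starts Sep 13 21:00 → clear.
Chamber Run-through: starts Sep 14 07:00 at or after Strings Soundcheck ends Sep 13 23:00 → clear.
Full Rehearsal: starts Sep 14 15:00 at or after Strings Soundcheck ends Sep 13 23:00 → clear.
Brass Tracking: starts Sep 15 08:00 at or after Strings Soundcheck ends Sep 13 23:00 → clear.
Vocals Block: starts Sep 15 09:00 at or after Strings Soundcheck ends Sep 13 23:00 → clear.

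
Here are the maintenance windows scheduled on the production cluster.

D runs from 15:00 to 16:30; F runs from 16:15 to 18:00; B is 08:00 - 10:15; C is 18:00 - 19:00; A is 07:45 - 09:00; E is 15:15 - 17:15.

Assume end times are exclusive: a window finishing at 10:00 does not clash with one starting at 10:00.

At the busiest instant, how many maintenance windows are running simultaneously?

Sweep the timeline, counting +1 at each start and −1 at each end (ends before starts at a tie):
07:45 start A → 1
08:00 start B → 2
09:00 end A → 1
10:15 end B → 0
15:00 start D → 1
15:15 start E → 2
16:15 start F → 3
16:30 end D → 2
17:15 end E → 1
18:00 end F → 0
18:00 start C → 1
19:00 end C → 0
Peak is 3, at 16:15 (D, E, F).

3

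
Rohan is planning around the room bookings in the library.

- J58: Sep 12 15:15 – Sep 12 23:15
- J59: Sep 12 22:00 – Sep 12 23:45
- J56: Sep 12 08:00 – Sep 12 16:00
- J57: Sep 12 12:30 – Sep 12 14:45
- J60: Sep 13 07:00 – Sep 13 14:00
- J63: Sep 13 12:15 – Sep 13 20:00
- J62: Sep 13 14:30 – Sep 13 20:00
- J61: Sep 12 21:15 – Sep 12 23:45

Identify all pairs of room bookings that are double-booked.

Sorted by start: J56, J57, J58, J61, J59, J60, J63, J62.
J57 starts before J56 ends → J56 and J57 overlap.
J58 starts before J56 ends → J56 and J58 overlap.
J61 starts after J56 ends; J56 is clear from here.
J58 starts after J57 ends; J57 is clear from here.
J61 starts before J58 ends → J58 and J61 overlap.
J59 starts before J58 ends → J58 and J59 overlap.
J60 starts after J58 ends; J58 is clear from here.
J59 starts before J61 ends → J61 and J59 overlap.
J60 starts after J61 ends; J61 is clear from here.
J60 starts after J59 ends; J59 is clear from here.
J63 starts before J60 ends → J60 and J63 overlap.
J62 starts after J60 ends.
J62 starts before J63 ends → J63 and J62 overlap.

J56 & J57, J56 & J58, J58 & J59, J58 & J61, J59 & J61, J60 & J63, J62 & J63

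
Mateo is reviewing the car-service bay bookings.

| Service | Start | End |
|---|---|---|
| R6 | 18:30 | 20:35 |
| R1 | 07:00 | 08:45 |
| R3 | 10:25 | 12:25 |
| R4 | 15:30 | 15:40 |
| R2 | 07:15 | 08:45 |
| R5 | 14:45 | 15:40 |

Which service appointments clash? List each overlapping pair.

R1 & R2, R4 & R5

Two intervals overlap when each starts before the other ends.
Sorted by start: R1, R2, R3, R5, R4, R6.
R2 starts before R1 ends → R1 and R2 overlap.
R3 starts after R1 ends; R1 is clear from here.
R3 starts after R2 ends; R2 is clear from here.
R5 starts after R3 ends; R3 is clear from here.
R4 starts before R5 ends → R5 and R4 overlap.
R6 starts after R5 ends.
R6 starts after R4 ends.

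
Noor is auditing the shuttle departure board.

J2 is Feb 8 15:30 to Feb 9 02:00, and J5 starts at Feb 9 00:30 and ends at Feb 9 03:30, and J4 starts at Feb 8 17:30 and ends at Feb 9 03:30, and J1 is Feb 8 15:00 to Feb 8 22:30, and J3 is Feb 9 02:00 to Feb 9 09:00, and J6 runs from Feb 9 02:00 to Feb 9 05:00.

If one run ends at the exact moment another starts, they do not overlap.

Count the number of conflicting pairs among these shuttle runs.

10

Two intervals overlap when each starts before the other ends.
Sorted by start: J1, J2, J4, J5, J3, J6.
J2 starts before J1 ends → J1 and J2 overlap.
J4 starts before J1 ends → J1 and J4 overlap.
J5 starts after J1 ends, so J1 has no further overlaps.
J4 starts before J2 ends → J2 and J4 overlap.
J5 starts before J2 ends → J2 and J5 overlap.
J3 starts exactly when J2 ends (back-to-back, no overlap), so J2 has no further overlaps.
J5 starts before J4 ends → J4 and J5 overlap.
J3 starts before J4 ends → J4 and J3 overlap.
J6 starts before J4 ends → J4 and J6 overlap.
J3 starts before J5 ends → J5 and J3 overlap.
J6 starts before J5 ends → J5 and J6 overlap.
J6 starts before J3 ends → J3 and J6 overlap.
Overlapping pairs: J1 & J2, J1 & J4, J2 & J4, J2 & J5, J3 & J4, J3 & J5, J3 & J6, J4 & J5, J4 & J6, J5 & J6 — 10 in total.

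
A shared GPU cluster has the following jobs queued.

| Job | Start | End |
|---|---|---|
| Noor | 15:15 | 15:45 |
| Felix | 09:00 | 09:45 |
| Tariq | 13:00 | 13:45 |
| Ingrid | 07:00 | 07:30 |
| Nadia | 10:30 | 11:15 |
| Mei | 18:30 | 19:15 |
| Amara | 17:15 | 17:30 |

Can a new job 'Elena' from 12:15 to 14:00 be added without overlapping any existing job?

No — it overlaps Tariq

Ingrid: ends 07:30 at or before Elena starts 12:15 → clear.
Felix: ends 09:45 at or before Elena starts 12:15 → clear.
Nadia: ends 11:15 at or before Elena starts 12:15 → clear.
Tariq: starts 13:00 before Elena ends 14:00, and ends 13:45 after Elena starts 12:15 → overlap.
Noor: starts 15:15 at or after Elena ends 14:00 → clear.
Amara: starts 17:15 at or after Elena ends 14:00 → clear.
Mei: starts 18:30 at or after Elena ends 14:00 → clear.
Elena overlaps Tariq.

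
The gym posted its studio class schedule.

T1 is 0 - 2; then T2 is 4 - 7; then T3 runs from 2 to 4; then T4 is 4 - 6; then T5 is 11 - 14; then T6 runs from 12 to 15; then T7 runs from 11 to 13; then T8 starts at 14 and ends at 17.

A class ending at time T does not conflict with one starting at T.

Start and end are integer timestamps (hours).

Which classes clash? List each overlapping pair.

T2 & T4, T5 & T6, T5 & T7, T6 & T7, T6 & T8

Check each pair: they overlap iff neither finishes before the other starts.
Sorted by start: T1, T3, T2, T4, T5, T7, T6, T8.
T3 starts exactly when T1 ends (back-to-back, no overlap) — done with T1.
T2 starts exactly when T3 ends (back-to-back, no overlap) — done with T3.
T4 starts before T2 ends → T2 and T4 overlap.
T5 starts after T2 ends — done with T2.
T5 starts after T4 ends — done with T4.
T7 starts before T5 ends → T5 and T7 overlap.
T6 starts before T5 ends → T5 and T6 overlap.
T8 starts exactly when T5 ends (back-to-back, no overlap).
T6 starts before T7 ends → T7 and T6 overlap.
T8 starts after T7 ends.
T8 starts before T6 ends → T6 and T8 overlap.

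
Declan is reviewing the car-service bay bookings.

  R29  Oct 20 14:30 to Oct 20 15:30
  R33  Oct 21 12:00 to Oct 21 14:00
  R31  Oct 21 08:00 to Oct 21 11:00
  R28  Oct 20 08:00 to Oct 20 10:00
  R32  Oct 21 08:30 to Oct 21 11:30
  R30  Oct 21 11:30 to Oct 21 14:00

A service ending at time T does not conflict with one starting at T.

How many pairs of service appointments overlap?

Check each pair: they overlap iff neither finishes before the other starts.
Sorted by start: R28, R29, R31, R32, R30, R33.
R29 starts after R28 ends, so nothing later overlaps R28 either.
R31 starts after R29 ends, so nothing later overlaps R29 either.
R32 starts before R31 ends → R31 and R32 overlap.
R30 starts after R31 ends, so nothing later overlaps R31 either.
R30 starts exactly when R32 ends (back-to-back, no overlap), so nothing later overlaps R32 either.
R33 starts before R30 ends → R30 and R33 overlap.
Overlapping pairs: R30 & R33, R31 & R32 — 2 in total.

2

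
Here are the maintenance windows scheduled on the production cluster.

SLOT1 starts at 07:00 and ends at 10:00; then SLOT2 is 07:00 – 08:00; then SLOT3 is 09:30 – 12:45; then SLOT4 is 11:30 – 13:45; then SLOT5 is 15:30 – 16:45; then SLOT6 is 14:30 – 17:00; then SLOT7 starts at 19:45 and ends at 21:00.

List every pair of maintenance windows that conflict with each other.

SLOT1 & SLOT2, SLOT1 & SLOT3, SLOT3 & SLOT4, SLOT5 & SLOT6

Sorted by start: SLOT1, SLOT2, SLOT3, SLOT4, SLOT6, SLOT5, SLOT7.
SLOT2 starts before SLOT1 ends → SLOT1 and SLOT2 overlap.
SLOT3 starts before SLOT1 ends → SLOT1 and SLOT3 overlap.
SLOT4 starts after SLOT1 ends — done with SLOT1.
SLOT3 starts after SLOT2 ends — done with SLOT2.
SLOT4 starts before SLOT3 ends → SLOT3 and SLOT4 overlap.
SLOT6 starts after SLOT3 ends — done with SLOT3.
SLOT6 starts after SLOT4 ends — done with SLOT4.
SLOT5 starts before SLOT6 ends → SLOT6 and SLOT5 overlap.
SLOT7 starts after SLOT6 ends.
SLOT7 starts after SLOT5 ends.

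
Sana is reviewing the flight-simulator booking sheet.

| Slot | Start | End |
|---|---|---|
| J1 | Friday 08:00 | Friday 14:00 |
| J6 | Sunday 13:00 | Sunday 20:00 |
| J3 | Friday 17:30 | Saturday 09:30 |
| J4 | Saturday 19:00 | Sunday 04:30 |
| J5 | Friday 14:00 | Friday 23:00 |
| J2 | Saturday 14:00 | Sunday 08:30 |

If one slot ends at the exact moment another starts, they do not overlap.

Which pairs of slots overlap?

Two intervals overlap when each starts before the other ends.
Sorted by start: J1, J5, J3, J2, J4, J6.
J5 starts exactly when J1 ends (back-to-back, no overlap), so J1 has no further overlaps.
J3 starts before J5 ends → J5 and J3 overlap.
J2 starts after J5 ends, so J5 has no further overlaps.
J2 starts after J3 ends, so J3 has no further overlaps.
J4 starts before J2 ends → J2 and J4 overlap.
J6 starts after J2 ends.
J6 starts after J4 ends.

J2 & J4, J3 & J5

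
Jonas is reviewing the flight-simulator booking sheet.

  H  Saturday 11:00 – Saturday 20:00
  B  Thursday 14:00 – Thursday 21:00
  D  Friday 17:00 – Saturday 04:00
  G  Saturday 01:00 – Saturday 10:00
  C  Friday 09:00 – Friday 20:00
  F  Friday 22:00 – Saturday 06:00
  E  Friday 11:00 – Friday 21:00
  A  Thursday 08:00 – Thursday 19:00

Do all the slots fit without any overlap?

Sorted by start: A, B, C, E, D, F, G, H.
B starts before A ends → A and B overlap.
That's a conflict, so the schedule is not conflict-free.

No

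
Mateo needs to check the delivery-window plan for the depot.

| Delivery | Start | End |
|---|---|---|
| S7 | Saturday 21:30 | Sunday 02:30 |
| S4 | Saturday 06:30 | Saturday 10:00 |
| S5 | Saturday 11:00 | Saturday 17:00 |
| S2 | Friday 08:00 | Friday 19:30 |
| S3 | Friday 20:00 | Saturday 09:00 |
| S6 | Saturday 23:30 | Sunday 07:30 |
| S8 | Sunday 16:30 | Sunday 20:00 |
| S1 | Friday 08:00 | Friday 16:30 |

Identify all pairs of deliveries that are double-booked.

Sorted by start: S1, S2, S3, S4, S5, S7, S6, S8.
S2 starts before S1 ends → S1 and S2 overlap.
S3 starts after S1 ends; S1 is clear from here.
S3 starts after S2 ends; S2 is clear from here.
S4 starts before S3 ends → S3 and S4 overlap.
S5 starts after S3 ends; S3 is clear from here.
S5 starts after S4 ends; S4 is clear from here.
S7 starts after S5 ends; S5 is clear from here.
S6 starts before S7 ends → S7 and S6 overlap.
S8 starts after S7 ends.
S8 starts after S6 ends.

S1 & S2, S3 & S4, S6 & S7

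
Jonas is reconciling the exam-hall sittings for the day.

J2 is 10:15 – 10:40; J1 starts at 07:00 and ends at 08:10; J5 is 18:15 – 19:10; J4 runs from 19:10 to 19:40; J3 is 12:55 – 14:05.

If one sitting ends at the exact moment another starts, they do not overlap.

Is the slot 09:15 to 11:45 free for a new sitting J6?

J1: ends 08:10 at or before J6 starts 09:15 → clear.
J2: starts 10:15 before J6 ends 11:45, and ends 10:40 after J6 starts 09:15 → overlap.
J3: starts 12:55 at or after J6 ends 11:45 → clear.
J5: starts 18:15 at or after J6 ends 11:45 → clear.
J4: starts 19:10 at or after J6 ends 11:45 → clear.
J6 overlaps J2.

No — it overlaps J2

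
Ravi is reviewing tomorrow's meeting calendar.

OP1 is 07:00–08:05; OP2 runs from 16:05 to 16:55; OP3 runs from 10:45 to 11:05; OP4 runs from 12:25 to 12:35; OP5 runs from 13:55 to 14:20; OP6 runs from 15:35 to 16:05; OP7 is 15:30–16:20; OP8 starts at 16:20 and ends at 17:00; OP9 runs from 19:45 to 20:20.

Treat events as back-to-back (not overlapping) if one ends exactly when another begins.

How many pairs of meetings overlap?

3

Sorted by start: OP1, OP3, OP4, OP5, OP7, OP6, OP2, OP8, OP9.
OP3 starts after OP1 ends — done with OP1.
OP4 starts after OP3 ends — done with OP3.
OP5 starts after OP4 ends — done with OP4.
OP7 starts after OP5 ends — done with OP5.
OP6 starts before OP7 ends → OP7 and OP6 overlap.
OP2 starts before OP7 ends → OP7 and OP2 overlap.
OP8 starts exactly when OP7 ends (back-to-back, no overlap) — done with OP7.
OP2 starts exactly when OP6 ends (back-to-back, no overlap) — done with OP6.
OP8 starts before OP2 ends → OP2 and OP8 overlap.
OP9 starts after OP2 ends.
OP9 starts after OP8 ends.
Overlapping pairs: OP2 & OP7, OP2 & OP8, OP6 & OP7 — 3 in total.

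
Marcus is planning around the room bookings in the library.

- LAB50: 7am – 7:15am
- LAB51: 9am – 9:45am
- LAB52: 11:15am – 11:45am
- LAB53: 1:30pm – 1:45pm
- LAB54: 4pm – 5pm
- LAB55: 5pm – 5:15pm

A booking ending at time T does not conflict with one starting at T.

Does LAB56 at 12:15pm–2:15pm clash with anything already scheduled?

LAB50: ends 7:15am at or before LAB56 starts 12:15pm → clear.
LAB51: ends 9:45am at or before LAB56 starts 12:15pm → clear.
LAB52: ends 11:45am at or before LAB56 starts 12:15pm → clear.
LAB53: starts 1:30pm before LAB56 ends 2:15pm, and ends 1:45pm after LAB56 starts 12:15pm → overlap.
LAB54: starts 4pm at or after LAB56 ends 2:15pm → clear.
LAB55: starts 5pm at or after LAB56 ends 2:15pm → clear.
LAB56 overlaps LAB53.

Yes — it overlaps LAB53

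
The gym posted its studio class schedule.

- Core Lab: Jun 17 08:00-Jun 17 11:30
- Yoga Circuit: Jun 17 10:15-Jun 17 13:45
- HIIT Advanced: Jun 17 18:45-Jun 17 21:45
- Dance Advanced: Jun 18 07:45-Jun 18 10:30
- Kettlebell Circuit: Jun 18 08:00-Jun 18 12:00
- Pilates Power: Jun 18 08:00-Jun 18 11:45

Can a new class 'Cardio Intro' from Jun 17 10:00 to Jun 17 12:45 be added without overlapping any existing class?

Core Lab: starts Jun 17 08:00 before Cardio Intro ends Jun 17 12:45, and ends Jun 17 11:30 after Cardio Intro starts Jun 17 10:00 → overlap.
Yoga Circuit: starts Jun 17 10:15 before Cardio Intro ends Jun 17 12:45, and ends Jun 17 13:45 after Cardio Intro starts Jun 17 10:00 → overlap.
HIIT Advanced: starts Jun 17 18:45 at or after Cardio Intro ends Jun 17 12:45 → clear.
Dance Advanced: starts Jun 18 07:45 at or after Cardio Intro ends Jun 17 12:45 → clear.
Kettlebell Circuit: starts Jun 18 08:00 at or after Cardio Intro ends Jun 17 12:45 → clear.
Pilates Power: starts Jun 18 08:00 at or after Cardio Intro ends Jun 17 12:45 → clear.
Cardio Intro overlaps Core Lab, Yoga Circuit.

No — it overlaps Core Lab, Yoga Circuit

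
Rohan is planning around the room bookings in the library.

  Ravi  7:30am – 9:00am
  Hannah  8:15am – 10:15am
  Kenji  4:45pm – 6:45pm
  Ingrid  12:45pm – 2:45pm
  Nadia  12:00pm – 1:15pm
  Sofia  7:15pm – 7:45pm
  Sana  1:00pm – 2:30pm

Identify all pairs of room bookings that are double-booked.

Sorted by start: Ravi, Hannah, Nadia, Ingrid, Sana, Kenji, Sofia.
Hannah starts before Ravi ends → Ravi and Hannah overlap.
Nadia starts after Ravi ends, so Ravi has no further overlaps.
Nadia starts after Hannah ends, so Hannah has no further overlaps.
Ingrid starts before Nadia ends → Nadia and Ingrid overlap.
Sana starts before Nadia ends → Nadia and Sana overlap.
Kenji starts after Nadia ends, so Nadia has no further overlaps.
Sana starts before Ingrid ends → Ingrid and Sana overlap.
Kenji starts after Ingrid ends, so Ingrid has no further overlaps.
Kenji starts after Sana ends, so Sana has no further overlaps.
Sofia starts after Kenji ends.

Hannah & Ravi, Ingrid & Nadia, Ingrid & Sana, Nadia & Sana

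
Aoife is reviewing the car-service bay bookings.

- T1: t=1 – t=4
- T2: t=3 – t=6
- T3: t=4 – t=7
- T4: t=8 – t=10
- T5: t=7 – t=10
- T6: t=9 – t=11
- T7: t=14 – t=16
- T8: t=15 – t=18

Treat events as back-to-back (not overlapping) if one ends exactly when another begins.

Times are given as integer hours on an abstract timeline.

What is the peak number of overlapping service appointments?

3

Sort all start/end points and keep a running count:
t=1 start T1 → 1
t=3 start T2 → 2
t=4 end T1 → 1
t=4 start T3 → 2
t=6 end T2 → 1
t=7 end T3 → 0
t=7 start T5 → 1
t=8 start T4 → 2
t=9 start T6 → 3
t=10 end T4 → 2
t=10 end T5 → 1
t=11 end T6 → 0
t=14 start T7 → 1
t=15 start T8 → 2
t=16 end T7 → 1
t=18 end T8 → 0
Peak is 3, at t=9 (T4, T5, T6).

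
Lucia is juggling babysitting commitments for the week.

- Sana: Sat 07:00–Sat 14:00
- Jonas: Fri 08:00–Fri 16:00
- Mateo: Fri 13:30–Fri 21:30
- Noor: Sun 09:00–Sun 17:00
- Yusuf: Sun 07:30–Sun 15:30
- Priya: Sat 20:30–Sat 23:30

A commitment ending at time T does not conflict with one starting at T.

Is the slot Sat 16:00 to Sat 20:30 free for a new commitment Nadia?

Jonas: ends Fri 16:00 at or before Nadia starts Sat 16:00 → clear.
Mateo: ends Fri 21:30 at or before Nadia starts Sat 16:00 → clear.
Sana: ends Sat 14:00 at or before Nadia starts Sat 16:00 → clear.
Priya: starts Sat 20:30 at or after Nadia ends Sat 20:30 → clear.
Yusuf: starts Sun 07:30 at or after Nadia ends Sat 20:30 → clear.
Noor: starts Sun 09:00 at or after Nadia ends Sat 20:30 → clear.

Yes — the slot is free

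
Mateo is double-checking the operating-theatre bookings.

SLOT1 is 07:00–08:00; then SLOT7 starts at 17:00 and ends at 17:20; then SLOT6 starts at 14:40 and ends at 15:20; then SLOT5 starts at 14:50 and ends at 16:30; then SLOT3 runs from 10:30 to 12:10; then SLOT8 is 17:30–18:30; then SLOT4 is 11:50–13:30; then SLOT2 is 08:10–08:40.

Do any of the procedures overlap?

Two intervals overlap when each starts before the other ends.
Sorted by start: SLOT1, SLOT2, SLOT3, SLOT4, SLOT6, SLOT5, SLOT7, SLOT8.
SLOT2 starts after SLOT1 ends, so SLOT1 has no further overlaps.
SLOT3 starts after SLOT2 ends, so SLOT2 has no further overlaps.
SLOT4 starts before SLOT3 ends → SLOT3 and SLOT4 overlap.
That's a conflict, so the schedule is not conflict-free.

Yes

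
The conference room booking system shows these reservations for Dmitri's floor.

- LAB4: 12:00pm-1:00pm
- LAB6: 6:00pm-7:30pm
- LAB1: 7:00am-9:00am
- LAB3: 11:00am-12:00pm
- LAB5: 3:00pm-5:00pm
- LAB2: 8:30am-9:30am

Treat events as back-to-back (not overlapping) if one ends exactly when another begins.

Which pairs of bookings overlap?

LAB1 & LAB2

Check each pair: they overlap iff neither finishes before the other starts.
Sorted by start: LAB1, LAB2, LAB3, LAB4, LAB5, LAB6.
LAB2 starts before LAB1 ends → LAB1 and LAB2 overlap.
LAB3 starts after LAB1 ends; LAB1 is clear from here.
LAB3 starts after LAB2 ends; LAB2 is clear from here.
LAB4 starts exactly when LAB3 ends (back-to-back, no overlap); LAB3 is clear from here.
LAB5 starts after LAB4 ends; LAB4 is clear from here.
LAB6 starts after LAB5 ends.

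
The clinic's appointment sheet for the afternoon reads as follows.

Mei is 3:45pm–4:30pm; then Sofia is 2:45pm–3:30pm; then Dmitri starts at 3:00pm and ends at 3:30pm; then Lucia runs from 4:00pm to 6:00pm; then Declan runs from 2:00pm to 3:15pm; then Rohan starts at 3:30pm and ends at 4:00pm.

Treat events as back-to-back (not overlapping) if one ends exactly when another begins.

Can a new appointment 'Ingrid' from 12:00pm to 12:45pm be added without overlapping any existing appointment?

Yes — the slot is free

Declan: starts 2:00pm at or after Ingrid ends 12:45pm → clear.
Sofia: starts 2:45pm at or after Ingrid ends 12:45pm → clear.
Dmitri: starts 3:00pm at or after Ingrid ends 12:45pm → clear.
Rohan: starts 3:30pm at or after Ingrid ends 12:45pm → clear.
Mei: starts 3:45pm at or after Ingrid ends 12:45pm → clear.
Lucia: starts 4:00pm at or after Ingrid ends 12:45pm → clear.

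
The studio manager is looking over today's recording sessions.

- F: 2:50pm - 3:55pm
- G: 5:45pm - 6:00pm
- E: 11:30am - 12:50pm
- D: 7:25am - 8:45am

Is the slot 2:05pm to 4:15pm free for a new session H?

No — it overlaps F

D: ends 8:45am at or before H starts 2:05pm → clear.
E: ends 12:50pm at or before H starts 2:05pm → clear.
F: starts 2:50pm before H ends 4:15pm, and ends 3:55pm after H starts 2:05pm → overlap.
G: starts 5:45pm at or after H ends 4:15pm → clear.
H overlaps F.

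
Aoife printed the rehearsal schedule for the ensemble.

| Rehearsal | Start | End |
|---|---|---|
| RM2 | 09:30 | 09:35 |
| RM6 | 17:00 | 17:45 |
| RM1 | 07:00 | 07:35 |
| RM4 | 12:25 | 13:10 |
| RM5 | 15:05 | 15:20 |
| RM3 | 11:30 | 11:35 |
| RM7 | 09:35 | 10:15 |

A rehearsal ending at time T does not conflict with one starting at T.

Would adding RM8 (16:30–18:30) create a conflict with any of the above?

Yes — it overlaps RM6

RM1: ends 07:35 at or before RM8 starts 16:30 → clear.
RM2: ends 09:35 at or before RM8 starts 16:30 → clear.
RM7: ends 10:15 at or before RM8 starts 16:30 → clear.
RM3: ends 11:35 at or before RM8 starts 16:30 → clear.
RM4: ends 13:10 at or before RM8 starts 16:30 → clear.
RM5: ends 15:20 at or before RM8 starts 16:30 → clear.
RM6: starts 17:00 before RM8 ends 18:30, and ends 17:45 after RM8 starts 16:30 → overlap.
RM8 overlaps RM6.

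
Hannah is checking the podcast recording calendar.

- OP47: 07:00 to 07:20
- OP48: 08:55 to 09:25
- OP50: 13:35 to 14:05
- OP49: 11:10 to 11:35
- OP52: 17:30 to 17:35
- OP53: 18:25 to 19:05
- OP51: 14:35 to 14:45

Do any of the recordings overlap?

Sorted by start: OP47, OP48, OP49, OP50, OP51, OP52, OP53.
OP48 starts after OP47 ends, so nothing later overlaps OP47 either.
OP49 starts after OP48 ends, so nothing later overlaps OP48 either.
OP50 starts after OP49 ends, so nothing later overlaps OP49 either.
OP51 starts after OP50 ends, so nothing later overlaps OP50 either.
OP52 starts after OP51 ends, so nothing later overlaps OP51 either.
OP53 starts after OP52 ends.
Every pair is clear; the schedule has no overlaps.

No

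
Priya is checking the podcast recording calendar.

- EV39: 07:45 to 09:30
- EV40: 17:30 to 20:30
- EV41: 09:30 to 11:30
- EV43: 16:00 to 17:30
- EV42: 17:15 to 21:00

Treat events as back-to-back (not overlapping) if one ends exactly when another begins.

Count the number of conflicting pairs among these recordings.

2

Sorted by start: EV39, EV41, EV43, EV42, EV40.
EV41 starts exactly when EV39 ends (back-to-back, no overlap); EV39 is clear from here.
EV43 starts after EV41 ends; EV41 is clear from here.
EV42 starts before EV43 ends → EV43 and EV42 overlap.
EV40 starts exactly when EV43 ends (back-to-back, no overlap).
EV40 starts before EV42 ends → EV42 and EV40 overlap.
Overlapping pairs: EV40 & EV42, EV42 & EV43 — 2 in total.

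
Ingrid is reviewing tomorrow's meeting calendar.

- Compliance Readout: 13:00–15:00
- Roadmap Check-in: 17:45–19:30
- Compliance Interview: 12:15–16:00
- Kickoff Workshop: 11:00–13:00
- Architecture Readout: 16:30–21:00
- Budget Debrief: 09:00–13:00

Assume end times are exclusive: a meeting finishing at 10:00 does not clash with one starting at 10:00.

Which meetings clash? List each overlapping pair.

Architecture Readout & Roadmap Check-in, Budget Debrief & Compliance Interview, Budget Debrief & Kickoff Workshop, Compliance Interview & Compliance Readout, Compliance Interview & Kickoff Workshop

Check each pair: they overlap iff neither finishes before the other starts.
Sorted by start: Budget Debrief, Kickoff Workshop, Compliance Interview, Compliance Readout, Architecture Readout, Roadmap Check-in.
Kickoff Workshop starts before Budget Debrief ends → Budget Debrief and Kickoff Workshop overlap.
Compliance Interview starts before Budget Debrief ends → Budget Debrief and Compliance Interview overlap.
Compliance Readout starts exactly when Budget Debrief ends (back-to-back, no overlap); Budget Debrief is clear from here.
Compliance Interview starts before Kickoff Workshop ends → Kickoff Workshop and Compliance Interview overlap.
Compliance Readout starts exactly when Kickoff Workshop ends (back-to-back, no overlap); Kickoff Workshop is clear from here.
Compliance Readout starts before Compliance Interview ends → Compliance Interview and Compliance Readout overlap.
Architecture Readout starts after Compliance Interview ends; Compliance Interview is clear from here.
Architecture Readout starts after Compliance Readout ends; Compliance Readout is clear from here.
Roadmap Check-in starts before Architecture Readout ends → Architecture Readout and Roadmap Check-in overlap.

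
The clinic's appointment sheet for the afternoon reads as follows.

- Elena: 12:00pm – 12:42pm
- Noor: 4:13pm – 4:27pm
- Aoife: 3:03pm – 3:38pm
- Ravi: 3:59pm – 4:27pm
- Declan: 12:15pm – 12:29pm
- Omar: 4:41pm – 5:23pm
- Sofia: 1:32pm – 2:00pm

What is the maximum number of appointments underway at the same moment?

2

Sort all start/end points and keep a running count:
12:00pm start Elena → 1
12:15pm start Declan → 2
12:29pm end Declan → 1
12:42pm end Elena → 0
1:32pm start Sofia → 1
2:00pm end Sofia → 0
3:03pm start Aoife → 1
3:38pm end Aoife → 0
3:59pm start Ravi → 1
4:13pm start Noor → 2
4:27pm end Noor → 1
4:27pm end Ravi → 0
4:41pm start Omar → 1
5:23pm end Omar → 0
Peak is 2, at 12:15pm (Declan, Elena).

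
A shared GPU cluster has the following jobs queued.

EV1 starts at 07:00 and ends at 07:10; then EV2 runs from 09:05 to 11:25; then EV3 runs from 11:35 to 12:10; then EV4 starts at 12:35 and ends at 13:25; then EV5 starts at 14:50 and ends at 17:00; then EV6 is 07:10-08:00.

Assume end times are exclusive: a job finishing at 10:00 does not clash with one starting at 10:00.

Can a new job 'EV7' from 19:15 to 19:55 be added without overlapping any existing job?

EV1: ends 07:10 at or before EV7 starts 19:15 → clear.
EV6: ends 08:00 at or before EV7 starts 19:15 → clear.
EV2: ends 11:25 at or before EV7 starts 19:15 → clear.
EV3: ends 12:10 at or before EV7 starts 19:15 → clear.
EV4: ends 13:25 at or before EV7 starts 19:15 → clear.
EV5: ends 17:00 at or before EV7 starts 19:15 → clear.

Yes — the slot is free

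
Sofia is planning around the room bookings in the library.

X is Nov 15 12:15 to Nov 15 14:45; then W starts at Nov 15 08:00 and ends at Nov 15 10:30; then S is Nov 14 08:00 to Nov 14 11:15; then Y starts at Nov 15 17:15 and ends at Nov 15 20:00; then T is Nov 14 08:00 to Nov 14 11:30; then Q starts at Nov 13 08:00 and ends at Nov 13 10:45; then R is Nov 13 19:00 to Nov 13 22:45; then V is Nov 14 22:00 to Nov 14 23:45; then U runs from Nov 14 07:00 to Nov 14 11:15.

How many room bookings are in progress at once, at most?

3

Walk through starts and ends in time order (an end at T is processed before a start at T):
Nov 13 08:00 start Q → 1
Nov 13 10:45 end Q → 0
Nov 13 19:00 start R → 1
Nov 13 22:45 end R → 0
Nov 14 07:00 start U → 1
Nov 14 08:00 start S → 2
Nov 14 08:00 start T → 3
Nov 14 11:15 end S → 2
Nov 14 11:15 end U → 1
Nov 14 11:30 end T → 0
Nov 14 22:00 start V → 1
Nov 14 23:45 end V → 0
Nov 15 08:00 start W → 1
Nov 15 10:30 end W → 0
Nov 15 12:15 start X → 1
Nov 15 14:45 end X → 0
Nov 15 17:15 start Y → 1
Nov 15 20:00 end Y → 0
Peak is 3, at Nov 14 08:00 (S, T, U).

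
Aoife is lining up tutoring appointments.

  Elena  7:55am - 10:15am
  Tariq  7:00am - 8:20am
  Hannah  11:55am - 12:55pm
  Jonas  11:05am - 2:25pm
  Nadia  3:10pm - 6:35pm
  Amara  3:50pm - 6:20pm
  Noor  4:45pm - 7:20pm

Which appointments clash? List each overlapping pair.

Amara & Nadia, Amara & Noor, Elena & Tariq, Hannah & Jonas, Nadia & Noor

Sorted by start: Tariq, Elena, Jonas, Hannah, Nadia, Amara, Noor.
Elena starts before Tariq ends → Tariq and Elena overlap.
Jonas starts after Tariq ends — done with Tariq.
Jonas starts after Elena ends — done with Elena.
Hannah starts before Jonas ends → Jonas and Hannah overlap.
Nadia starts after Jonas ends — done with Jonas.
Nadia starts after Hannah ends — done with Hannah.
Amara starts before Nadia ends → Nadia and Amara overlap.
Noor starts before Nadia ends → Nadia and Noor overlap.
Noor starts before Amara ends → Amara and Noor overlap.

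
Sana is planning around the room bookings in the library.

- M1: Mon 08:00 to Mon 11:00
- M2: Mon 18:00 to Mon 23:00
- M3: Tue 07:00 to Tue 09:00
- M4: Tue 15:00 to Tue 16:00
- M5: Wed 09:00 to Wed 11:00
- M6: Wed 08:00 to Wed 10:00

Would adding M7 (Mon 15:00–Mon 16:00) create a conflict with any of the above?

M1: ends Mon 11:00 at or before M7 starts Mon 15:00 → clear.
M2: starts Mon 18:00 at or after M7 ends Mon 16:00 → clear.
M3: starts Tue 07:00 at or after M7 ends Mon 16:00 → clear.
M4: starts Tue 15:00 at or after M7 ends Mon 16:00 → clear.
M6: starts Wed 08:00 at or after M7 ends Mon 16:00 → clear.
M5: starts Wed 09:00 at or after M7 ends Mon 16:00 → clear.

No — it doesn't clash with anything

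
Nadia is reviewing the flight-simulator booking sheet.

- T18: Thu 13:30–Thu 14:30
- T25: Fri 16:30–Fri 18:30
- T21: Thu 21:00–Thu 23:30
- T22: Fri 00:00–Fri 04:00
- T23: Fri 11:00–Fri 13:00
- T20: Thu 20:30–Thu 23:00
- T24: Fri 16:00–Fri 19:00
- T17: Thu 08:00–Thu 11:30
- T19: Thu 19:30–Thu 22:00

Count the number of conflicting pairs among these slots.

4

Sorted by start: T17, T18, T19, T20, T21, T22, T23, T24, T25.
T18 starts after T17 ends; T17 is clear from here.
T19 starts after T18 ends; T18 is clear from here.
T20 starts before T19 ends → T19 and T20 overlap.
T21 starts before T19 ends → T19 and T21 overlap.
T22 starts after T19 ends; T19 is clear from here.
T21 starts before T20 ends → T20 and T21 overlap.
T22 starts after T20 ends; T20 is clear from here.
T22 starts after T21 ends; T21 is clear from here.
T23 starts after T22 ends; T22 is clear from here.
T24 starts after T23 ends; T23 is clear from here.
T25 starts before T24 ends → T24 and T25 overlap.
Overlapping pairs: T19 & T20, T19 & T21, T20 & T21, T24 & T25 — 4 in total.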